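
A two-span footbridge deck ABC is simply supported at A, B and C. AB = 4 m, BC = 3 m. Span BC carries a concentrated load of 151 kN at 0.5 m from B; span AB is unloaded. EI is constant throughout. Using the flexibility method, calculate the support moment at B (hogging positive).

Take M_B as the redundant. Released structure: two simple spans AB and BC with a hinge at B.
Discontinuity in slope at B on the released structure — sum the simple-span end rotations:
  span BC: point load 151 at a = 0.5: Pab(L + b)/(6LEI) = 57.67/EI
  relative rotation θ_0 = (0 + 57.67)/EI = 57.67/EI
A unit hogging moment at B produces rotation L₁/(3EI) + L₂/(3EI) = 2.333/EI.
Compatibility: M_B·(L₁+L₂)/(3EI) = θ_0, giving M_B = 24.72 kN·m (hogging).

M_B = 24.72 kN·m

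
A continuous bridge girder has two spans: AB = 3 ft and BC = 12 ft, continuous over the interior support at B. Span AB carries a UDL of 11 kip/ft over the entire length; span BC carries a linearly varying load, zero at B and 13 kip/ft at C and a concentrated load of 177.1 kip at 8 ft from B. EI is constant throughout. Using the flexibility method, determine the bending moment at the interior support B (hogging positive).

Take M_B as the redundant. Released structure: two simple spans AB and BC with a hinge at B.
Discontinuity in slope at B on the released structure — sum the simple-span end rotations:
  span AB: UDL 11: wL³/(24EI) = 12.38/EI
  span BC: triangular load, peak 13: 7w₀L³/(360EI) = 436.8/EI
  span BC: point load 177.1 at a = 8: Pab(L + b)/(6LEI) = 1259/EI
  relative rotation θ_0 = (12.38 + 1696)/EI = 1709/EI
A unit hogging moment at B produces rotation L₁/(3EI) + L₂/(3EI) = 5/EI.
Slope continuity at B: θ_0 = M_B·5/EI, so M_B = 1709/5 = 341.7 kip·ft (hogging).

M_B = 341.7 kip·ft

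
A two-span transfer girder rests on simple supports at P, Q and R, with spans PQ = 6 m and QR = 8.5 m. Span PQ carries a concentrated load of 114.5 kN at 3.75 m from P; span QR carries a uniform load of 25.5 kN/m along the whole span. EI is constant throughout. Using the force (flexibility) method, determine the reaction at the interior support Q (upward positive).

Take M_Q as the redundant. Released structure: two simple spans PQ and QR with a hinge at Q.
Rotations at Q on the released spans (each span's end-slope, ×1/EI):
  span PQ: point load 114.5 at a = 3.75: Pab(L + a)/(6LEI) = 261.7/EI
  span QR: UDL 25.5: wL³/(24EI) = 652.5/EI
  relative rotation θ_0 = (261.7 + 652.5)/EI = 914.2/EI
A unit hogging moment at Q produces rotation L₁/(3EI) + L₂/(3EI) = 4.833/EI.
Compatibility: M_Q·(L₁+L₂)/(3EI) = θ_0, giving M_Q = 189.1 kN·m (hogging).
Span PQ, ΣM about P with M_Q applied at Q: R_Q^{PQ}·6 = 429.4 + 189.1, so R_Q^{PQ} = 103.1 kN and R_P = 114.5 − 103.1 = 11.41 kN.
Span QR, ΣM about R: R_Q^{QR}·8.5 = 921.2 + 189.1, so R_Q^{QR} = 130.6 kN and R_R = 216.8 − 130.6 = 86.12 kN.
R_Q = 103.1 + 130.6 = 233.7 kN.

R_Q = 233.7 kN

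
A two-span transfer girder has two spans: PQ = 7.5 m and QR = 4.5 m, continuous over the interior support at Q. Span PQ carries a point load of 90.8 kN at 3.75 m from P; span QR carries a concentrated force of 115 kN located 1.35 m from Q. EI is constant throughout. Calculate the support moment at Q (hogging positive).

M_Q = 114.4 kN·m

Take M_Q as the redundant. Released structure: two simple spans PQ and QR with a hinge at Q.
End slopes at the hinge Q, treating each span as simply supported:
  span PQ: point load 90.8 at a = 3.75: Pab(L + a)/(6LEI) = 319.2/EI
  span QR: point load 115 at a = 1.35: Pab(L + b)/(6LEI) = 138.6/EI
  relative rotation θ_0 = (319.2 + 138.6)/EI = 457.8/EI
A unit hogging moment at Q produces rotation L₁/(3EI) + L₂/(3EI) = 4/EI.
Slope continuity at Q: θ_0 = M_Q·4/EI, so M_Q = 457.8/4 = 114.4 kN·m (hogging).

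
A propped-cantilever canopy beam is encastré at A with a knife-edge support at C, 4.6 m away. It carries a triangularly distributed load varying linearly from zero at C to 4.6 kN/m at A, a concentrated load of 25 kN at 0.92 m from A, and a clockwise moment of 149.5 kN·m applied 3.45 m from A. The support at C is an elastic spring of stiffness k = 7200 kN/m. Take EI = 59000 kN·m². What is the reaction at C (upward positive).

Release the roller at C. Primary structure: cantilever fixed at A.
Downward deflection at the released point C due to the loads:
  triangular load, peak 4.6 at the fixed end: w₀L⁴/(30EI) = 68.65/EI
  point load 25 at a = 0.92: Pa²(3L − a)/(6EI) = 45.42/EI
  clockwise couple 149.5 at a = 3.45: M₀a(2L − a)/(2EI) = 1483/EI
  δ_0 = 1597/EI
Flexibility coefficient — unit upward force at C: δ_{CC} = L³/(3EI) = 32.45/EI.
With EI = 59000 kN·m²: δ_0 = 0.027067 m and δ_{CC} = 0.00055 m/kN.
Compatibility — the spring shortens by R_C/k under the reaction it provides: δ_0 − R_C·δ_{CC} = R_C/k. With 1/k = 0.000139 m/kN, R_C = δ_0 / (δ_{CC} + 1/k) = 0.027067 / (0.00055 + 0.000139) = 39.29 kN.

R_C = 39.29 kN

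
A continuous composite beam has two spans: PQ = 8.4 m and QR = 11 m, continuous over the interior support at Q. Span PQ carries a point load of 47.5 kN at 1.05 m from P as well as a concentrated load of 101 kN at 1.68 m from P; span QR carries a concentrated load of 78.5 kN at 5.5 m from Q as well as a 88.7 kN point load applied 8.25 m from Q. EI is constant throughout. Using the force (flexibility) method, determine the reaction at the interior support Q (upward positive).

Take M_Q as the redundant. Released structure: two simple spans PQ and QR with a hinge at Q.
Rotations at Q on the released spans (each span's end-slope, ×1/EI):
  span PQ: point load 47.5 at a = 1.05: Pab(L + a)/(6LEI) = 68.73/EI
  span PQ: point load 101 at a = 1.68: Pab(L + a)/(6LEI) = 228/EI
  span QR: point load 78.5 at a = 5.5: Pab(L + b)/(6LEI) = 593.7/EI
  span QR: point load 88.7 at a = 8.25: Pab(L + b)/(6LEI) = 419.2/EI
  relative rotation θ_0 = (296.8 + 1013)/EI = 1310/EI
A unit hogging moment at Q produces rotation L₁/(3EI) + L₂/(3EI) = 6.467/EI.
Compatibility: M_Q·(L₁+L₂)/(3EI) = θ_0, giving M_Q = 202.5 kN·m (hogging).
Span PQ, ΣM about P with M_Q applied at Q: R_Q^{PQ}·8.4 = 219.6 + 202.5, so R_Q^{PQ} = 50.25 kN and R_P = 148.5 − 50.25 = 98.25 kN.
Span QR, ΣM about R: R_Q^{QR}·11 = 675.7 + 202.5, so R_Q^{QR} = 79.84 kN and R_R = 167.2 − 79.84 = 87.36 kN.
R_Q = 50.25 + 79.84 = 130.1 kN.

R_Q = 130.1 kN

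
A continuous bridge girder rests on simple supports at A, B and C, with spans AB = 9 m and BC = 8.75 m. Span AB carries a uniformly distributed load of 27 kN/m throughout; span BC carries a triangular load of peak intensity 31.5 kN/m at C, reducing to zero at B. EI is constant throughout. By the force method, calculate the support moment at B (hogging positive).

Insert a hinge at B; M_B is the redundant, and each span becomes simply supported.
Rotations at B on the released spans (each span's end-slope, ×1/EI):
  span AB: UDL 27: wL³/(24EI) = 820.1/EI
  span BC: triangular load, peak 31.5: 7w₀L³/(360EI) = 410.3/EI
  relative rotation θ_0 = (820.1 + 410.3)/EI = 1230/EI
A unit hogging moment at B produces rotation L₁/(3EI) + L₂/(3EI) = 5.917/EI.
Compatibility: M_B·(L₁+L₂)/(3EI) = θ_0, giving M_B = 208 kN·m (hogging).

M_B = 208 kN·m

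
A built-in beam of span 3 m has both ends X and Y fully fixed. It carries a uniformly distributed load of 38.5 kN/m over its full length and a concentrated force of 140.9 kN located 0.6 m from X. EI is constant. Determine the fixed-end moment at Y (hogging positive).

Take the two fixed-end moments M_X, M_Y as redundants; the released structure is the simple span XY.
End rotations of the released simple span under the applied load (×1/EI):
  at X: UDL 38.5: wL³/(24EI) = 43.31/EI
  at Y: UDL 38.5: wL³/(24EI) = 43.31/EI
  at X: point load 140.9 at a = 0.6: Pab(L + b)/(6LEI) = 60.87/EI
  at Y: point load 140.9 at a = 0.6: Pab(L + a)/(6LEI) = 40.58/EI
  θ_X0 = 104.2/EI,  θ_Y0 = 83.89/EI
Flexibility coefficients: a unit moment at one end gives L/(3EI) there and L/(6EI) at the far end, so f₁₁ = f₂₂ = 1/EI and f₁₂ = f₂₁ = 0.5/EI.
Compatibility — zero rotation at each built-in end:
  1 M_X + 0.5 M_Y = 104.2
  0.5 M_X + 1 M_Y = 83.89
Solving the pair gives M_X = 82.98 kN·m and M_Y = 42.4 kN·m (hogging).

M_Y = 42.4 kN·m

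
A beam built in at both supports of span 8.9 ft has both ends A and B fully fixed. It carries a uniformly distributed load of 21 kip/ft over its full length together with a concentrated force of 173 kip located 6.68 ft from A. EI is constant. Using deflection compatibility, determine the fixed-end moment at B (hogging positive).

Release both end moments; the primary structure is a simply-supported span AB with redundants M_A and M_B.
End rotations of the released simple span under the applied load (×1/EI):
  at A: UDL 21: wL³/(24EI) = 616.8/EI
  at B: UDL 21: wL³/(24EI) = 616.8/EI
  at A: point load 173 at a = 6.68: Pab(L + b)/(6LEI) = 534.2/EI
  at B: point load 173 at a = 6.68: Pab(L + a)/(6LEI) = 748.5/EI
  θ_A0 = 1151/EI,  θ_B0 = 1365/EI
Flexibility coefficients: a unit moment at one end gives L/(3EI) there and L/(6EI) at the far end, so f₁₁ = f₂₂ = 2.967/EI and f₁₂ = f₂₁ = 1.483/EI.
Compatibility — zero rotation at each built-in end:
  2.967 M_A + 1.483 M_B = 1151
  1.483 M_A + 2.967 M_B = 1365
Solving the pair gives M_A = 210.5 kip·ft and M_B = 355 kip·ft (hogging).

M_B = 355 kip·ft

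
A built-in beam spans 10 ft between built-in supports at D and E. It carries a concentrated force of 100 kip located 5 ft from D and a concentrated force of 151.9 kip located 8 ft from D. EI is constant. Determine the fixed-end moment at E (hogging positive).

Release both end moments; the primary structure is a simply-supported span DE with redundants M_D and M_E.
On the primary (simply-supported) span, the end slopes from the loading are:
  at D: point load 100 at a = 5: Pab(L + b)/(6LEI) = 625/EI
  at E: point load 100 at a = 5: Pab(L + a)/(6LEI) = 625/EI
  at D: point load 151.9 at a = 8: Pab(L + b)/(6LEI) = 486.1/EI
  at E: point load 151.9 at a = 8: Pab(L + a)/(6LEI) = 729.1/EI
  θ_D0 = 1111/EI,  θ_E0 = 1354/EI
Flexibility coefficients: a unit moment at one end gives L/(3EI) there and L/(6EI) at the far end, so f₁₁ = f₂₂ = 3.333/EI and f₁₂ = f₂₁ = 1.667/EI.
Compatibility — zero rotation at each built-in end:
  3.333 M_D + 1.667 M_E = 1111
  1.667 M_D + 3.333 M_E = 1354
Solving the pair gives M_D = 173.6 kip·ft and M_E = 319.4 kip·ft (hogging).

M_E = 319.4 kip·ft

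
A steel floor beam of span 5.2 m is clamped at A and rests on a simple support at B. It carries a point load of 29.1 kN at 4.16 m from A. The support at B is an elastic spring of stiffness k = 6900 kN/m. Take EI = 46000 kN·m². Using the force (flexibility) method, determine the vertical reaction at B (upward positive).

Choose R_B as the redundant. The primary structure is the cantilever fixed at A.
Downward deflection at the released point B due to the loads:
  point load 29.1 at a = 4.16: Pa²(3L − a)/(6EI) = 960.2/EI
Flexibility coefficient — unit upward force at B: δ_{BB} = L³/(3EI) = 46.87/EI.
With EI = 46000 kN·m²: δ_0 = 0.020874 m and δ_{BB} = 0.001019 m/kN.
Compatibility — the spring shortens by R_B/k under the reaction it provides: δ_0 − R_B·δ_{BB} = R_B/k. With 1/k = 0.000145 m/kN, R_B = δ_0 / (δ_{BB} + 1/k) = 0.020874 / (0.001019 + 0.000145) = 17.94 kN.

R_B = 17.94 kN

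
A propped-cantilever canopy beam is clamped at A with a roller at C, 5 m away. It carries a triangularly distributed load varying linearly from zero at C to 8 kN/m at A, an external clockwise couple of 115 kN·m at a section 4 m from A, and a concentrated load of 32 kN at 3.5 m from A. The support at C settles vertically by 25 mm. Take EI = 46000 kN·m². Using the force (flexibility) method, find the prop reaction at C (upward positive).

Remove the prop at C; the released (primary) structure is a cantilever built in at A.
Free-end deflection of the primary structure under the applied loading (downward +):
  triangular load, peak 8 at the fixed end: w₀L⁴/(30EI) = 166.7/EI
  clockwise couple 115 at a = 4: M₀a(2L − a)/(2EI) = 1380/EI
  point load 32 at a = 3.5: Pa²(3L − a)/(6EI) = 751.3/EI
  δ_0 = 2298/EI
Tip deflection under a unit load at C: L³/(3EI) = 41.67/EI.
With EI = 46000 kN·m²: δ_0 = 0.049957 m and δ_{CC} = 0.000906 m/kN.
Compatibility — the beam at C must follow the support down by 0.025 m: δ_0 − R_C·δ_{CC} = 0.025, so R_C = (0.049957 − 0.025)/0.000906 = 27.55 kN.

R_C = 27.55 kN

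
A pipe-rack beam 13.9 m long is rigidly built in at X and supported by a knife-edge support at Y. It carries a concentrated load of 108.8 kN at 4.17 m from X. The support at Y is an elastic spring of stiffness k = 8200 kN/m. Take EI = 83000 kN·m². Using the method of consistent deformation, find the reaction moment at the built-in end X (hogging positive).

M_X = 272 kN·m

Release the roller at Y. Primary structure: cantilever fixed at X.
Free-end deflection of the primary structure under the applied loading (downward +):
  point load 108.8 at a = 4.17: Pa²(3L − a)/(6EI) = 11834/EI
Flexibility coefficient — unit upward force at Y: δ_{YY} = L³/(3EI) = 895.2/EI.
With EI = 83000 kN·m²: δ_0 = 0.14258 m and δ_{YY} = 0.010786 m/kN.
Compatibility — the spring shortens by R_Y/k under the reaction it provides: δ_0 − R_Y·δ_{YY} = R_Y/k. With 1/k = 0.000122 m/kN, R_Y = δ_0 / (δ_{YY} + 1/k) = 0.14258 / (0.010786 + 0.000122) = 13.07 kN.
Moment equilibrium about X: M_X = Σ(load moments about X) − R_Y·L = 453.7 − 13.07×13.9 = 272 kN·m.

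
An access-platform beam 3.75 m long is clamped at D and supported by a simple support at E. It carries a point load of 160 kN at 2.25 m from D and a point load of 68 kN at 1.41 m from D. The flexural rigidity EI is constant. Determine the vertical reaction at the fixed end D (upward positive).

R_D = 146.3 kN

Release the roller at E. Primary structure: cantilever fixed at D.
Free-end deflection of the primary structure under the applied loading (downward +):
  point load 160 at a = 2.25: Pa²(3L − a)/(6EI) = 1215/EI
  point load 68 at a = 1.41: Pa²(3L − a)/(6EI) = 221.7/EI
  δ_0 = 1437/EI
Flexibility coefficient — unit upward force at E: δ_{EE} = L³/(3EI) = 17.58/EI.
Compatibility at E: δ_0 − R_E·δ_{EE} = 0, so R_E = 1437/17.58 = 81.73 kN.
Vertical equilibrium: R_D = ΣP − R_E = 228 − 81.73 = 146.3 kN.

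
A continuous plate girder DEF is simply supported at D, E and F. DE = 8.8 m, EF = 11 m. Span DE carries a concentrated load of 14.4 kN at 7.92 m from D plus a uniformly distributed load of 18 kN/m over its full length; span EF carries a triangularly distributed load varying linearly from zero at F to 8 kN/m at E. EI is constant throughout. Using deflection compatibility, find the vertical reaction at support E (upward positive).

Release continuity at E by inserting a hinge; the redundant is the internal moment M_E. The primary structure is two simply-supported spans DE and EF.
End slopes at the hinge E, treating each span as simply supported:
  span DE: point load 14.4 at a = 7.92: Pab(L + a)/(6LEI) = 31.78/EI
  span DE: UDL 18: wL³/(24EI) = 511.1/EI
  span EF: triangular load, peak 8: w₀L³/(45EI) = 236.6/EI
  relative rotation θ_0 = (542.9 + 236.6)/EI = 779.5/EI
A unit hogging moment at E produces rotation L₁/(3EI) + L₂/(3EI) = 6.6/EI.
Compatibility: M_E·(L₁+L₂)/(3EI) = θ_0, giving M_E = 118.1 kN·m (hogging).
Span DE, ΣM about D with M_E applied at E: R_E^{DE}·8.8 = 811 + 118.1, so R_E^{DE} = 105.6 kN and R_D = 172.8 − 105.6 = 67.22 kN.
Span EF, ΣM about F: R_E^{EF}·11 = 322.7 + 118.1, so R_E^{EF} = 40.07 kN and R_F = 44 − 40.07 = 3.93 kN.
R_E = 105.6 + 40.07 = 145.7 kN.

R_E = 145.7 kN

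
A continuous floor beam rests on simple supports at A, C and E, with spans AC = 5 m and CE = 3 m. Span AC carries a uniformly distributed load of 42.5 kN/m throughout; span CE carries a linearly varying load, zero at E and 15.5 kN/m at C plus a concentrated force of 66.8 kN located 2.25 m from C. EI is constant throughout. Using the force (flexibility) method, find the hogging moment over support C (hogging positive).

Release continuity at C by inserting a hinge; the redundant is the internal moment M_C. The primary structure is two simply-supported spans AC and CE.
End slopes at the hinge C, treating each span as simply supported:
  span AC: UDL 42.5: wL³/(24EI) = 221.4/EI
  span CE: triangular load, peak 15.5: w₀L³/(45EI) = 9.3/EI
  span CE: point load 66.8 at a = 2.25: Pab(L + b)/(6LEI) = 23.48/EI
  relative rotation θ_0 = (221.4 + 32.78)/EI = 254.1/EI
A unit hogging moment at C produces rotation L₁/(3EI) + L₂/(3EI) = 2.667/EI.
Compatibility: M_C·(L₁+L₂)/(3EI) = θ_0, giving M_C = 95.3 kN·m (hogging).

M_C = 95.3 kN·m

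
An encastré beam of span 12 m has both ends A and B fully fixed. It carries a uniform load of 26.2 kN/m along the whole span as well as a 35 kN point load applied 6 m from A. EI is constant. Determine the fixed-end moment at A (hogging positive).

Take the two fixed-end moments M_A, M_B as redundants; the released structure is the simple span AB.
On the primary (simply-supported) span, the end slopes from the loading are:
  at A: UDL 26.2: wL³/(24EI) = 1886/EI
  at B: UDL 26.2: wL³/(24EI) = 1886/EI
  at A: point load 35 at a = 6: Pab(L + b)/(6LEI) = 315/EI
  at B: point load 35 at a = 6: Pab(L + a)/(6LEI) = 315/EI
  θ_A0 = 2201/EI,  θ_B0 = 2201/EI
Flexibility coefficients: a unit moment at one end gives L/(3EI) there and L/(6EI) at the far end, so f₁₁ = f₂₂ = 4/EI and f₁₂ = f₂₁ = 2/EI.
Compatibility — zero rotation at each built-in end:
  4 M_A + 2 M_B = 2201
  2 M_A + 4 M_B = 2201
Solving the pair gives M_A = 366.9 kN·m and M_B = 366.9 kN·m (hogging).

M_A = 366.9 kN·m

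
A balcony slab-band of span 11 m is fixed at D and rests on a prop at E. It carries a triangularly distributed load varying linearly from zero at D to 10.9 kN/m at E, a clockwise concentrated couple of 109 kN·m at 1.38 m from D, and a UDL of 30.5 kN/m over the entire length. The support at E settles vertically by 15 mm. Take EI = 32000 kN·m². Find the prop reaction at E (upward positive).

R_E = 161.2 kN

Take the reaction at E as the redundant and release it; the primary structure is a cantilever fixed at D.
Downward deflection at the released point E due to the loads:
  triangular load, peak 10.9 at the free end: 11w₀L⁴/(120EI) = 14629/EI
  clockwise couple 109 at a = 1.38: M₀a(2L − a)/(2EI) = 1551/EI
  UDL 30.5: wL⁴/(8EI) = 55819/EI
  δ_0 = 71998/EI
Flexibility coefficient — unit upward force at E: δ_{EE} = L³/(3EI) = 443.7/EI.
With EI = 32000 kN·m²: δ_0 = 2.25 m and δ_{EE} = 0.013865 m/kN.
Compatibility — the beam at E must follow the support down by 0.015 m: δ_0 − R_E·δ_{EE} = 0.015, so R_E = (2.25 − 0.015)/0.013865 = 161.2 kN.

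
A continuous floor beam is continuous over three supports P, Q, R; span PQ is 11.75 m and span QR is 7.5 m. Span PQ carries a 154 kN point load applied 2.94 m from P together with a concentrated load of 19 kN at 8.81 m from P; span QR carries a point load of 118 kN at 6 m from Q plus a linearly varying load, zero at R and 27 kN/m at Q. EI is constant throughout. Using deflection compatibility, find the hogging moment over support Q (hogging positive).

Release continuity at Q by inserting a hinge; the redundant is the internal moment M_Q. The primary structure is two simply-supported spans PQ and QR.
Discontinuity in slope at Q on the released structure — sum the simple-span end rotations:
  span PQ: point load 154 at a = 2.94: Pab(L + a)/(6LEI) = 831.1/EI
  span PQ: point load 19 at a = 8.81: Pab(L + a)/(6LEI) = 143.5/EI
  span QR: point load 118 at a = 6: Pab(L + b)/(6LEI) = 212.4/EI
  span QR: triangular load, peak 27: w₀L³/(45EI) = 253.1/EI
  relative rotation θ_0 = (974.7 + 465.5)/EI = 1440/EI
A unit hogging moment at Q produces rotation L₁/(3EI) + L₂/(3EI) = 6.417/EI.
Slope continuity at Q: θ_0 = M_Q·6.417/EI, so M_Q = 1440/6.417 = 224.4 kN·m (hogging).

M_Q = 224.4 kN·m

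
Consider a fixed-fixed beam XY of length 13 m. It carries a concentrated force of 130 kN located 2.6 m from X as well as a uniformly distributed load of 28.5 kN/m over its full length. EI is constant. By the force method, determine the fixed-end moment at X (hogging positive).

M_X = 617.7 kN·m

Release both end moments; the primary structure is a simply-supported span XY with redundants M_X and M_Y.
On the primary (simply-supported) span, the end slopes from the loading are:
  at X: point load 130 at a = 2.6: Pab(L + b)/(6LEI) = 1055/EI
  at Y: point load 130 at a = 2.6: Pab(L + a)/(6LEI) = 703/EI
  at X: UDL 28.5: wL³/(24EI) = 2609/EI
  at Y: UDL 28.5: wL³/(24EI) = 2609/EI
  θ_X0 = 3663/EI,  θ_Y0 = 3312/EI
Flexibility coefficients: a unit moment at one end gives L/(3EI) there and L/(6EI) at the far end, so f₁₁ = f₂₂ = 4.333/EI and f₁₂ = f₂₁ = 2.167/EI.
Compatibility — zero rotation at each built-in end:
  4.333 M_X + 2.167 M_Y = 3663
  2.167 M_X + 4.333 M_Y = 3312
Solving the pair gives M_X = 617.7 kN·m and M_Y = 455.5 kN·m (hogging).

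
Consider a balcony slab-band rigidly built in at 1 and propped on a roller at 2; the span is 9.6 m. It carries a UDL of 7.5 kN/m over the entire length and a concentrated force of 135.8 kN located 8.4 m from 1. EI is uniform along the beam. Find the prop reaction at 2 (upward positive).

R_2 = 137.5 kN

Take the reaction at 2 as the redundant and release it; the primary structure is a cantilever fixed at 1.
Downward deflection at the released point 2 due to the loads:
  UDL 7.5: wL⁴/(8EI) = 7963/EI
  point load 135.8 at a = 8.4: Pa²(3L − a)/(6EI) = 32579/EI
  δ_0 = 40542/EI
Tip deflection under a unit load at 2: L³/(3EI) = 294.9/EI.
The prop prevents deflection at 2: R_2 = δ_0/δ_{22} = 40542/294.9 = 137.5 kN.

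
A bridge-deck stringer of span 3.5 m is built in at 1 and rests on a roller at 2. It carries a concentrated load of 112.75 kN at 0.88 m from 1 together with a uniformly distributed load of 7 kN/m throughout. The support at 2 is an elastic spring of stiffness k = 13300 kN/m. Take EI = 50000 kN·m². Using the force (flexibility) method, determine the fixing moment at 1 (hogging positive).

Release the roller at 2. Primary structure: cantilever fixed at 1.
Primary-structure tip deflection at 2 by superposition:
  point load 112.75 at a = 0.88: Pa²(3L − a)/(6EI) = 140/EI
  UDL 7: wL⁴/(8EI) = 131.3/EI
  δ_0 = 271.3/EI
Tip deflection under a unit load at 2: L³/(3EI) = 14.29/EI.
With EI = 50000 kN·m²: δ_0 = 0.005426 m and δ_{22} = 0.000286 m/kN.
Compatibility — the spring shortens by R_2/k under the reaction it provides: δ_0 − R_2·δ_{22} = R_2/k. With 1/k = 0.000075 m/kN, R_2 = δ_0 / (δ_{22} + 1/k) = 0.005426 / (0.000286 + 0.000075) = 15.03 kN.
Moment equilibrium about 1: M_1 = Σ(load moments about 1) − R_2·L = 142.1 − 15.03×3.5 = 89.49 kN·m.

M_1 = 89.49 kN·m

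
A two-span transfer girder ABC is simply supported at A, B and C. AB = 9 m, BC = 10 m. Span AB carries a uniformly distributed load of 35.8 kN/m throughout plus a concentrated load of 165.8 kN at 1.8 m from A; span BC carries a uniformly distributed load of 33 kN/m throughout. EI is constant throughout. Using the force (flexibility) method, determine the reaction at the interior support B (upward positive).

R_B = 455.7 kN

Take M_B as the redundant. Released structure: two simple spans AB and BC with a hinge at B.
Rotations at B on the released spans (each span's end-slope, ×1/EI):
  span AB: UDL 35.8: wL³/(24EI) = 1087/EI
  span AB: point load 165.8 at a = 1.8: Pab(L + a)/(6LEI) = 429.8/EI
  span BC: UDL 33: wL³/(24EI) = 1375/EI
  relative rotation θ_0 = (1517 + 1375)/EI = 2892/EI
A unit hogging moment at B produces rotation L₁/(3EI) + L₂/(3EI) = 6.333/EI.
Slope continuity at B: θ_0 = M_B·6.333/EI, so M_B = 2892/6.333 = 456.7 kN·m (hogging).
Span AB, ΣM about A with M_B applied at B: R_B^{AB}·9 = 1748 + 456.7, so R_B^{AB} = 245 kN and R_A = 488 − 245 = 243 kN.
Span BC, ΣM about C: R_B^{BC}·10 = 1650 + 456.7, so R_B^{BC} = 210.7 kN and R_C = 330 − 210.7 = 119.3 kN.
R_B = 245 + 210.7 = 455.7 kN.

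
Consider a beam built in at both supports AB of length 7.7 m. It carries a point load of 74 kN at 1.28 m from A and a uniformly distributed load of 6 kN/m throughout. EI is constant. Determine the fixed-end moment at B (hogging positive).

M_B = 42.77 kN·m

Release both end moments; the primary structure is a simply-supported span AB with redundants M_A and M_B.
On the primary (simply-supported) span, the end slopes from the loading are:
  at A: point load 74 at a = 1.28: Pab(L + b)/(6LEI) = 185.9/EI
  at B: point load 74 at a = 1.28: Pab(L + a)/(6LEI) = 118.2/EI
  at A: UDL 6: wL³/(24EI) = 114.1/EI
  at B: UDL 6: wL³/(24EI) = 114.1/EI
  θ_A0 = 300/EI,  θ_B0 = 232.3/EI
Flexibility coefficients: a unit moment at one end gives L/(3EI) there and L/(6EI) at the far end, so f₁₁ = f₂₂ = 2.567/EI and f₁₂ = f₂₁ = 1.283/EI.
Compatibility — zero rotation at each built-in end:
  2.567 M_A + 1.283 M_B = 300
  1.283 M_A + 2.567 M_B = 232.3
Solving the pair gives M_A = 95.49 kN·m and M_B = 42.77 kN·m (hogging).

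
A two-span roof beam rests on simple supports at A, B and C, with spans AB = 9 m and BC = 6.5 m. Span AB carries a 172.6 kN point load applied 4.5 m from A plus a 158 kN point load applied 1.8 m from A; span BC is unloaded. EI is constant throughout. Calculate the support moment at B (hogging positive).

M_B = 248.4 kN·m

Release continuity at B by inserting a hinge; the redundant is the internal moment M_B. The primary structure is two simply-supported spans AB and BC.
Rotations at B on the released spans (each span's end-slope, ×1/EI):
  span AB: point load 172.6 at a = 4.5: Pab(L + a)/(6LEI) = 873.8/EI
  span AB: point load 158 at a = 1.8: Pab(L + a)/(6LEI) = 409.5/EI
  relative rotation θ_0 = (1283 + 0)/EI = 1283/EI
A unit hogging moment at B produces rotation L₁/(3EI) + L₂/(3EI) = 5.167/EI.
Slope continuity at B: θ_0 = M_B·5.167/EI, so M_B = 1283/5.167 = 248.4 kN·m (hogging).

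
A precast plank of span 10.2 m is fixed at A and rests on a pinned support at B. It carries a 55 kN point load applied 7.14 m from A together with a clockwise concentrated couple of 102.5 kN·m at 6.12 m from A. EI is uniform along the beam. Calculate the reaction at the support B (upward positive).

Take the reaction at B as the redundant and release it; the primary structure is a cantilever fixed at A.
Downward deflection at the released point B due to the loads:
  point load 55 at a = 7.14: Pa²(3L − a)/(6EI) = 10963/EI
  clockwise couple 102.5 at a = 6.12: M₀a(2L − a)/(2EI) = 4479/EI
  δ_0 = 15442/EI
Tip deflection under a unit load at B: L³/(3EI) = 353.7/EI.
Compatibility at B: δ_0 − R_B·δ_{BB} = 0, so R_B = 15442/353.7 = 43.65 kN.

R_B = 43.65 kN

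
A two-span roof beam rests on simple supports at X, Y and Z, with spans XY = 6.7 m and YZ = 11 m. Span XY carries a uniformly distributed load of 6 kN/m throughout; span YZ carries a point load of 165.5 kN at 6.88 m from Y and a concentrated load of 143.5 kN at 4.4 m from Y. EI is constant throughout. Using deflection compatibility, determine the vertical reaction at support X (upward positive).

Insert a hinge at Y; M_Y is the redundant, and each span becomes simply supported.
Discontinuity in slope at Y on the released structure — sum the simple-span end rotations:
  span XY: UDL 6: wL³/(24EI) = 75.19/EI
  span YZ: point load 165.5 at a = 6.88: Pab(L + b)/(6LEI) = 1075/EI
  span YZ: point load 143.5 at a = 4.4: Pab(L + b)/(6LEI) = 1111/EI
  relative rotation θ_0 = (75.19 + 2186)/EI = 2261/EI
A unit hogging moment at Y produces rotation L₁/(3EI) + L₂/(3EI) = 5.9/EI.
Slope continuity at Y: θ_0 = M_Y·5.9/EI, so M_Y = 2261/5.9 = 383.2 kN·m (hogging).
Span XY, ΣM about X with M_Y applied at Y: R_Y^{XY}·6.7 = 134.7 + 383.2, so R_Y^{XY} = 77.3 kN and R_X = 40.2 − 77.3 = -37.1 kN.

R_X = -37.1 kN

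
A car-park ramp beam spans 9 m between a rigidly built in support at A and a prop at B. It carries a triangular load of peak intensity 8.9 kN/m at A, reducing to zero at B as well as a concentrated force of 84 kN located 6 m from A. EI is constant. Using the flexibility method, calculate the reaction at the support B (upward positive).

Choose R_B as the redundant. The primary structure is the cantilever fixed at A.
Deflection at B on the released cantilever, summing each load's contribution:
  triangular load, peak 8.9 at the fixed end: w₀L⁴/(30EI) = 1946/EI
  point load 84 at a = 6: Pa²(3L − a)/(6EI) = 10584/EI
  δ_0 = 12530/EI
Tip deflection under a unit load at B: L³/(3EI) = 243/EI.
Compatibility at B: δ_0 − R_B·δ_{BB} = 0, so R_B = 12530/243 = 51.57 kN.

R_B = 51.57 kN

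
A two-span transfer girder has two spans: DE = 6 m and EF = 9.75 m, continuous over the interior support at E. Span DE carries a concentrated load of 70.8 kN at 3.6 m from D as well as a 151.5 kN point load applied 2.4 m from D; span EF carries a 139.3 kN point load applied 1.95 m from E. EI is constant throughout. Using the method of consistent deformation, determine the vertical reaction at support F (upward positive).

Insert a hinge at E; M_E is the redundant, and each span becomes simply supported.
Rotations at E on the released spans (each span's end-slope, ×1/EI):
  span DE: point load 70.8 at a = 3.6: Pab(L + a)/(6LEI) = 163.1/EI
  span DE: point load 151.5 at a = 2.4: Pab(L + a)/(6LEI) = 305.4/EI
  span EF: point load 139.3 at a = 1.95: Pab(L + b)/(6LEI) = 635.6/EI
  relative rotation θ_0 = (468.5 + 635.6)/EI = 1104/EI
A unit hogging moment at E produces rotation L₁/(3EI) + L₂/(3EI) = 5.25/EI.
Compatibility: M_E·(L₁+L₂)/(3EI) = θ_0, giving M_E = 210.3 kN·m (hogging).
Span EF, ΣM about F: R_E^{EF}·9.75 = 1087 + 210.3, so R_E^{EF} = 133 kN and R_F = 139.3 − 133 = 6.289 kN.

R_F = 6.289 kN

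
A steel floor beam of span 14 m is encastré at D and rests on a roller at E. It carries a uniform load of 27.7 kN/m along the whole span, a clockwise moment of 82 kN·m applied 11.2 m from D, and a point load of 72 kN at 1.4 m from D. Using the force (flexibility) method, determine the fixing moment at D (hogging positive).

M_D = 728.8 kN·m

Release the roller at E. Primary structure: cantilever fixed at D.
Primary-structure tip deflection at E by superposition:
  UDL 27.7: wL⁴/(8EI) = 133015/EI
  clockwise couple 82 at a = 11.2: M₀a(2L − a)/(2EI) = 7715/EI
  point load 72 at a = 1.4: Pa²(3L − a)/(6EI) = 954.9/EI
  δ_0 = 141685/EI
Tip deflection under a unit load at E: L³/(3EI) = 914.7/EI.
Compatibility at E: δ_0 − R_E·δ_{EE} = 0, so R_E = 141685/914.7 = 154.9 kN.
Moment equilibrium about D: M_D = Σ(load moments about D) − R_E·L = 2897 − 154.9×14 = 728.8 kN·m.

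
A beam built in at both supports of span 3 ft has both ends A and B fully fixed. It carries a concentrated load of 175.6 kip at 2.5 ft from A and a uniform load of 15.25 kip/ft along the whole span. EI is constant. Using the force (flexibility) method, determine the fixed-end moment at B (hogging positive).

M_B = 72.41 kip·ft

Release both end moments; the primary structure is a simply-supported span AB with redundants M_A and M_B.
Simple-span end rotations at A and B under the given loads:
  at A: point load 175.6 at a = 2.5: Pab(L + b)/(6LEI) = 42.68/EI
  at B: point load 175.6 at a = 2.5: Pab(L + a)/(6LEI) = 67.07/EI
  at A: UDL 15.25: wL³/(24EI) = 17.16/EI
  at B: UDL 15.25: wL³/(24EI) = 17.16/EI
  θ_A0 = 59.84/EI,  θ_B0 = 84.23/EI
Flexibility coefficients: a unit moment at one end gives L/(3EI) there and L/(6EI) at the far end, so f₁₁ = f₂₂ = 1/EI and f₁₂ = f₂₁ = 0.5/EI.
Compatibility — zero rotation at each built-in end:
  1 M_A + 0.5 M_B = 59.84
  0.5 M_A + 1 M_B = 84.23
Solving the pair gives M_A = 23.63 kip·ft and M_B = 72.41 kip·ft (hogging).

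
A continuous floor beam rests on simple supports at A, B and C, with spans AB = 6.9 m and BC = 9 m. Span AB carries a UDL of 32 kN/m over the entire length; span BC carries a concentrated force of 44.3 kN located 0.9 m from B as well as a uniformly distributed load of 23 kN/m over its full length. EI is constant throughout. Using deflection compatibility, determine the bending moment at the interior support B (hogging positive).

M_B = 233.8 kN·m

Take M_B as the redundant. Released structure: two simple spans AB and BC with a hinge at B.
Rotations at B on the released spans (each span's end-slope, ×1/EI):
  span AB: UDL 32: wL³/(24EI) = 438/EI
  span BC: point load 44.3 at a = 0.9: Pab(L + b)/(6LEI) = 102.3/EI
  span BC: UDL 23: wL³/(24EI) = 698.6/EI
  relative rotation θ_0 = (438 + 800.9)/EI = 1239/EI
A unit hogging moment at B produces rotation L₁/(3EI) + L₂/(3EI) = 5.3/EI.
Slope continuity at B: θ_0 = M_B·5.3/EI, so M_B = 1239/5.3 = 233.8 kN·m (hogging).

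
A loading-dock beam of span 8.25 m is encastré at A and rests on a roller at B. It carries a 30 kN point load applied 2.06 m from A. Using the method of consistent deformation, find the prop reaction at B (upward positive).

R_B = 2.572 kN

Take the reaction at B as the redundant and release it; the primary structure is a cantilever fixed at A.
Deflection at B on the released cantilever, summing each load's contribution:
  point load 30 at a = 2.06: Pa²(3L − a)/(6EI) = 481.4/EI
Flexibility coefficient — unit upward force at B: δ_{BB} = L³/(3EI) = 187.2/EI.
Compatibility at B: δ_0 − R_B·δ_{BB} = 0, so R_B = 481.4/187.2 = 2.572 kN.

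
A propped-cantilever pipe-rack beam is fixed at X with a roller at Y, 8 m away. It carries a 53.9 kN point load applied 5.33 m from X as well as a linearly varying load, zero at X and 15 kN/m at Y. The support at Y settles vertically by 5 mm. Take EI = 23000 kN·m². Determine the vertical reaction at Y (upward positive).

Release the roller at Y. Primary structure: cantilever fixed at X.
Deflection at Y on the released cantilever, summing each load's contribution:
  point load 53.9 at a = 5.33: Pa²(3L − a)/(6EI) = 4765/EI
  triangular load, peak 15 at the free end: 11w₀L⁴/(120EI) = 5632/EI
  δ_0 = 10397/EI
Tip deflection under a unit load at Y: L³/(3EI) = 170.7/EI.
With EI = 23000 kN·m²: δ_0 = 0.45203 m and δ_{YY} = 0.00742 m/kN.
Compatibility — the beam at Y must follow the support down by 0.005 m: δ_0 − R_Y·δ_{YY} = 0.005, so R_Y = (0.45203 − 0.005)/0.00742 = 60.24 kN.

R_Y = 60.24 kN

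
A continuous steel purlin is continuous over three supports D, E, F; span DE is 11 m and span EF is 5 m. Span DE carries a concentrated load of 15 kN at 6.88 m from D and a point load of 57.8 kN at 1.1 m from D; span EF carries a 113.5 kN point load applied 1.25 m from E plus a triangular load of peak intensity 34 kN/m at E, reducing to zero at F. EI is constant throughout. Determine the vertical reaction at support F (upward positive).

R_F = 38.7 kN

Insert a hinge at E; M_E is the redundant, and each span becomes simply supported.
Rotations at E on the released spans (each span's end-slope, ×1/EI):
  span DE: point load 15 at a = 6.88: Pab(L + a)/(6LEI) = 115.2/EI
  span DE: point load 57.8 at a = 1.1: Pab(L + a)/(6LEI) = 115.4/EI
  span EF: point load 113.5 at a = 1.25: Pab(L + b)/(6LEI) = 155.2/EI
  span EF: triangular load, peak 34: w₀L³/(45EI) = 94.44/EI
  relative rotation θ_0 = (230.6 + 249.6)/EI = 480.2/EI
A unit hogging moment at E produces rotation L₁/(3EI) + L₂/(3EI) = 5.333/EI.
Slope continuity at E: θ_0 = M_E·5.333/EI, so M_E = 480.2/5.333 = 90.04 kN·m (hogging).
Span EF, ΣM about F: R_E^{EF}·5 = 709 + 90.04, so R_E^{EF} = 159.8 kN and R_F = 198.5 − 159.8 = 38.7 kN.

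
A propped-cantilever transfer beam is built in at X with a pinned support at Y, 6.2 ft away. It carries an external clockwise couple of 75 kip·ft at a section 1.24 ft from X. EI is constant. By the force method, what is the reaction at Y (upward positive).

Remove the prop at Y; the released (primary) structure is a cantilever built in at X.
Deflection at Y on the released cantilever, summing each load's contribution:
  clockwise couple 75 at a = 1.24: M₀a(2L − a)/(2EI) = 518.9/EI
Tip deflection under a unit load at Y: L³/(3EI) = 79.44/EI.
Compatibility at Y: δ_0 − R_Y·δ_{YY} = 0, so R_Y = 518.9/79.44 = 6.532 kip.

R_Y = 6.532 kip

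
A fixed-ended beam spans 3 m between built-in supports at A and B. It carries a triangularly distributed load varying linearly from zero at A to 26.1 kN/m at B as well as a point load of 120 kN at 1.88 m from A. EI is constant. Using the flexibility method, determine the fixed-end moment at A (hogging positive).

Take the two fixed-end moments M_A, M_B as redundants; the released structure is the simple span AB.
End rotations of the released simple span under the applied load (×1/EI):
  at A: triangular load, peak 26.1: 7w₀L³/(360EI) = 13.7/EI
  at B: triangular load, peak 26.1: w₀L³/(45EI) = 15.66/EI
  at A: point load 120 at a = 1.88: Pab(L + b)/(6LEI) = 57.83/EI
  at B: point load 120 at a = 1.88: Pab(L + a)/(6LEI) = 68.5/EI
  θ_A0 = 71.54/EI,  θ_B0 = 84.16/EI
Flexibility coefficients: a unit moment at one end gives L/(3EI) there and L/(6EI) at the far end, so f₁₁ = f₂₂ = 1/EI and f₁₂ = f₂₁ = 0.5/EI.
Compatibility — zero rotation at each built-in end:
  1 M_A + 0.5 M_B = 71.54
  0.5 M_A + 1 M_B = 84.16
Solving the pair gives M_A = 39.27 kN·m and M_B = 64.53 kN·m (hogging).

M_A = 39.27 kN·m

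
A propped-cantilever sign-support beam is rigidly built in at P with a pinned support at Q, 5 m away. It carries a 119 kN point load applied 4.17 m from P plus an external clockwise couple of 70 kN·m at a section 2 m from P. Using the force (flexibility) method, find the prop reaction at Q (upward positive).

R_Q = 103.1 kN

Release the roller at Q. Primary structure: cantilever fixed at P.
Free-end deflection of the primary structure under the applied loading (downward +):
  point load 119 at a = 4.17: Pa²(3L − a)/(6EI) = 3735/EI
  clockwise couple 70 at a = 2: M₀a(2L − a)/(2EI) = 560/EI
  δ_0 = 4295/EI
Tip deflection under a unit load at Q: L³/(3EI) = 41.67/EI.
Compatibility at Q: δ_0 − R_Q·δ_{QQ} = 0, so R_Q = 4295/41.67 = 103.1 kN.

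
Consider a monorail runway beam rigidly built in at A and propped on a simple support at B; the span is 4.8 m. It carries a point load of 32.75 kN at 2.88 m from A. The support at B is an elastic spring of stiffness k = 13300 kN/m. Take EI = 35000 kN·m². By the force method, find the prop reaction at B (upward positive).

Choose R_B as the redundant. The primary structure is the cantilever fixed at A.
Free-end deflection of the primary structure under the applied loading (downward +):
  point load 32.75 at a = 2.88: Pa²(3L − a)/(6EI) = 521.6/EI
Flexibility coefficient — unit upward force at B: δ_{BB} = L³/(3EI) = 36.86/EI.
With EI = 35000 kN·m²: δ_0 = 0.014901 m and δ_{BB} = 0.001053 m/kN.
Compatibility — the spring shortens by R_B/k under the reaction it provides: δ_0 − R_B·δ_{BB} = R_B/k. With 1/k = 0.000075 m/kN, R_B = δ_0 / (δ_{BB} + 1/k) = 0.014901 / (0.001053 + 0.000075) = 13.21 kN.

R_B = 13.21 kN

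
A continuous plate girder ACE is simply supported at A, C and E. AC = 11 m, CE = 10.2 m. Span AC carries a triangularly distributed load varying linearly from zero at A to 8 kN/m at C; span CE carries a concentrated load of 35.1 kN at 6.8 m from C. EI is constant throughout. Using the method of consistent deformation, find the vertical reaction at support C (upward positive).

Insert a hinge at C; M_C is the redundant, and each span becomes simply supported.
End slopes at the hinge C, treating each span as simply supported:
  span AC: triangular load, peak 8: w₀L³/(45EI) = 236.6/EI
  span CE: point load 35.1 at a = 6.8: Pab(L + b)/(6LEI) = 180.3/EI
  relative rotation θ_0 = (236.6 + 180.3)/EI = 417/EI
A unit hogging moment at C produces rotation L₁/(3EI) + L₂/(3EI) = 7.067/EI.
Compatibility: M_C·(L₁+L₂)/(3EI) = θ_0, giving M_C = 59 kN·m (hogging).
Span AC, ΣM about A with M_C applied at C: R_C^{AC}·11 = 322.7 + 59, so R_C^{AC} = 34.7 kN and R_A = 44 − 34.7 = 9.303 kN.
Span CE, ΣM about E: R_C^{CE}·10.2 = 119.3 + 59, so R_C^{CE} = 17.48 kN and R_E = 35.1 − 17.48 = 17.62 kN.
R_C = 34.7 + 17.48 = 52.18 kN.

R_C = 52.18 kN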